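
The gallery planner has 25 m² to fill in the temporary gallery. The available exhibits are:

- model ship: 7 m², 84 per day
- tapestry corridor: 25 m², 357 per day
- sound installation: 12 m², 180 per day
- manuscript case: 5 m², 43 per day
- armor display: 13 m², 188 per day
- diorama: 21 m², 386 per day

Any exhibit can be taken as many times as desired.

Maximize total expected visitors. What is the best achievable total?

386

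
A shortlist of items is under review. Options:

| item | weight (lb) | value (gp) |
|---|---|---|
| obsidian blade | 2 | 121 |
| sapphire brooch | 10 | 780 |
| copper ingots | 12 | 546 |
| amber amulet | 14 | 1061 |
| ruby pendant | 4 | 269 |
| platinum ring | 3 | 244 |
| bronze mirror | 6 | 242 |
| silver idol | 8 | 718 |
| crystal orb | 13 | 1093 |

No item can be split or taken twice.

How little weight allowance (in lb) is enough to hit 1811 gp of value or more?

21

Look for the lowest-weight combination reaching 1811.
Taking silver idol + crystal orb gives 1811 (≥ 1811) for 21 lb.
Below 21 lb the best achievable stays under 1811.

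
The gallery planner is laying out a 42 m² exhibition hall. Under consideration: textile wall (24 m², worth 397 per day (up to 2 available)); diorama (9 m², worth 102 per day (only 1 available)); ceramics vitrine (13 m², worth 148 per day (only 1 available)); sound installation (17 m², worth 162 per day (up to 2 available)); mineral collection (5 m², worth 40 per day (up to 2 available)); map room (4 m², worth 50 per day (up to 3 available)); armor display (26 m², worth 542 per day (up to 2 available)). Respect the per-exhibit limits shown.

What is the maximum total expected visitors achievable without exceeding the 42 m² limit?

Density check — armor display 20.85, textile wall 16.54, map room 12.50, ceramics vitrine 11.38 are the best per m².
Filling by ratio: 3×map room + armor display for 692, with 4 m² left unused.
Replace 2×map room with diorama: the trade gains 2 net, giving 694 at 39 m².
Nothing else within 42 m² beats 694.

694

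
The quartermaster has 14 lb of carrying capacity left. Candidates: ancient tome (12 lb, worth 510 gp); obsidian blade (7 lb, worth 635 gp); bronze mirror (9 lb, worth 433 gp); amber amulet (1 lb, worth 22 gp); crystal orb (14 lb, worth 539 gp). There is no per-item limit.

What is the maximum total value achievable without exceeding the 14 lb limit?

1270

Ranking by ratio (value/lb): obsidian blade 90.71, bronze mirror 48.11, ancient tome 42.50.
Best packing: 2×obsidian blade — 14 lb, 1270 total.
No other feasible combination exceeds 1270.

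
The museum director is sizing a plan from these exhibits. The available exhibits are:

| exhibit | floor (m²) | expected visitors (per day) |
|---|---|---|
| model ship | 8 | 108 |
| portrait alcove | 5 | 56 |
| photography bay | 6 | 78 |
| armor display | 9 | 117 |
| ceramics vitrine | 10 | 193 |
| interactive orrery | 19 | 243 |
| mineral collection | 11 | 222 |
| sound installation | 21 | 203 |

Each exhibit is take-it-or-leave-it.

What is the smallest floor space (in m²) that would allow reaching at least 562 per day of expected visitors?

Minimise m² subject to total expected visitors ≥ 562.
Taking model ship + portrait alcove + ceramics vitrine + mineral collection gives 579 (≥ 562) for 34 m².
No combination under 34 m² hits 562.

34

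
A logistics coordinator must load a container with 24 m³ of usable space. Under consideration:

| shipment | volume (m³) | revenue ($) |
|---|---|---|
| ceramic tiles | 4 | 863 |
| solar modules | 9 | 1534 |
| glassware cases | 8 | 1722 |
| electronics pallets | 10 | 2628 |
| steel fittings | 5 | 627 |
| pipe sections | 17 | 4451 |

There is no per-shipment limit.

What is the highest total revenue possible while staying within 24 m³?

Taking ceramic tiles + 2×electronics pallets: 24 m³ used, 6119 in revenue.
Nothing else within 24 m³ beats 6119.

6119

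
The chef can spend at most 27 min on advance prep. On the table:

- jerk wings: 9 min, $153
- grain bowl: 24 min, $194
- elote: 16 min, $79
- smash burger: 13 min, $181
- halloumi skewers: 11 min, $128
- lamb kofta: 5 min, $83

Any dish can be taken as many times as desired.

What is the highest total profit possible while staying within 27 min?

By profit per min: jerk wings 17.00, lamb kofta 16.60, smash burger 13.92, halloumi skewers 11.64 lead.
The ratio ordering already packs tightly: 3×jerk wings, 27 min, 459.

459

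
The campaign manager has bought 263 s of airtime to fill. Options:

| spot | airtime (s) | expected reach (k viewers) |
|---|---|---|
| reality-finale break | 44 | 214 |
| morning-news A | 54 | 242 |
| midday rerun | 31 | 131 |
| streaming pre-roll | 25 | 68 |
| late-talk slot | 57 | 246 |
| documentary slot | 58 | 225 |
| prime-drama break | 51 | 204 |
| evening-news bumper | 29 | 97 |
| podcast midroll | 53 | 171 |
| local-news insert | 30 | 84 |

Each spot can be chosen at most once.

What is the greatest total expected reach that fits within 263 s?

The ratio ordering already packs tightly: reality-finale break + morning-news A + midday rerun + streaming pre-roll + late-talk slot + prime-drama break, 262 s, 1105.

1105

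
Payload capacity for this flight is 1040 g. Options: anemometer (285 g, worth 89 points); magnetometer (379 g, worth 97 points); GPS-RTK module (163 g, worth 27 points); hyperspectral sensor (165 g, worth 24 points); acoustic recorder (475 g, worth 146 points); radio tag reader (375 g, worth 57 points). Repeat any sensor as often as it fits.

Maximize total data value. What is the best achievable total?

294

Density check — anemometer 0.31, acoustic recorder 0.31, magnetometer 0.26, GPS-RTK module 0.17 are the best per g.
Taking 3×anemometer + GPS-RTK module: 1018 g used, 294 in data value.
Every other selection either busts 1040 g or fails to beat 294.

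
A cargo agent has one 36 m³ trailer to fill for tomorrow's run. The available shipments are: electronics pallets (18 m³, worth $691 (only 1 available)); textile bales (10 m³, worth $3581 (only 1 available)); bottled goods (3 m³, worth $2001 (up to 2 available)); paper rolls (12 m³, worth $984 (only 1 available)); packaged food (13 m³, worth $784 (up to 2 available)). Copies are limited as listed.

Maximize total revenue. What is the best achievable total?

8567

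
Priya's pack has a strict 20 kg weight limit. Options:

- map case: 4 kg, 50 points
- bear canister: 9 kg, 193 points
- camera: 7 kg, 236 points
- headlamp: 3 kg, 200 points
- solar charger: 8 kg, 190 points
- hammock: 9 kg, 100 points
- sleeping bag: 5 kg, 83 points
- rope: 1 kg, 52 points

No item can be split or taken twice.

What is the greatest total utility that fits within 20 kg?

681

Taking the top-ratio items first gives camera + headlamp + solar charger + rope for 678 (19 kg).
Replace solar charger with bear canister: the trade gains 3 net, giving 681 at 20 kg.
Next best is camera + headlamp + solar charger + rope at 678 (19 kg) — short by 3.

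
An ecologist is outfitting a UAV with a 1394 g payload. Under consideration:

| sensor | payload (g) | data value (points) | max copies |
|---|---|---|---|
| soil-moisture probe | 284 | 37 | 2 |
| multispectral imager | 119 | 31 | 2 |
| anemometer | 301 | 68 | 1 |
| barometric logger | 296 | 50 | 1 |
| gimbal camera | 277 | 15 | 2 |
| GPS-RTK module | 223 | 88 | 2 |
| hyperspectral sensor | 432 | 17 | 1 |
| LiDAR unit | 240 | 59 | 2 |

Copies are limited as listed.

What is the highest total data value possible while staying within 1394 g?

393

The ratio heuristic lands on 2×multispectral imager + 2×GPS-RTK module + 2×LiDAR unit (356) but leaves 230 g idle.
Replace multispectral imager with anemometer: the trade gains 37 net, giving 393 at 1346 g.
That's the maximum — no swap from here does better than 393.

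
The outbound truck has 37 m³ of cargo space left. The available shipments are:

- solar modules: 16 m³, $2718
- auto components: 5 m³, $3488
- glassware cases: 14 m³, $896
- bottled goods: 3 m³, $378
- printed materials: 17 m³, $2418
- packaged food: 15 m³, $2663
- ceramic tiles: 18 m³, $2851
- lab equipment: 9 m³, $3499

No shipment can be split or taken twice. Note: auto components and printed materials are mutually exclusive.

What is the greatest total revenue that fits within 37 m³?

10216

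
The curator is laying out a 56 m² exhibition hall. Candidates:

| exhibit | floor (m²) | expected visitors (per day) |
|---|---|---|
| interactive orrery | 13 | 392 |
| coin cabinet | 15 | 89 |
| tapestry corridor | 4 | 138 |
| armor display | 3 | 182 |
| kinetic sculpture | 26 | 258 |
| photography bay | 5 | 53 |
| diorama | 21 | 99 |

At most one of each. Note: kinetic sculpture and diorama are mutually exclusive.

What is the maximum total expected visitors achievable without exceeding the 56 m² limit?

The ratio ordering already packs tightly: interactive orrery + tapestry corridor + armor display + kinetic sculpture + photography bay, 51 m², 1023.

1023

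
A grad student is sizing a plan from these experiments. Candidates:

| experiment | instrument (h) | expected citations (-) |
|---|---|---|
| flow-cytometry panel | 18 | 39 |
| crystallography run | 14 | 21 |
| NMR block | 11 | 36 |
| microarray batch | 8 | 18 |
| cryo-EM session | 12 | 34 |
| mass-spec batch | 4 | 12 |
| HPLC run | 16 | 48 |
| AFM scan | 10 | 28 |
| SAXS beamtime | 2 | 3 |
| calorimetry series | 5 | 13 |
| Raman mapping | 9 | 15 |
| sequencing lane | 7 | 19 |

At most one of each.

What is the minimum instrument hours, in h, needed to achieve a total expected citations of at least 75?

25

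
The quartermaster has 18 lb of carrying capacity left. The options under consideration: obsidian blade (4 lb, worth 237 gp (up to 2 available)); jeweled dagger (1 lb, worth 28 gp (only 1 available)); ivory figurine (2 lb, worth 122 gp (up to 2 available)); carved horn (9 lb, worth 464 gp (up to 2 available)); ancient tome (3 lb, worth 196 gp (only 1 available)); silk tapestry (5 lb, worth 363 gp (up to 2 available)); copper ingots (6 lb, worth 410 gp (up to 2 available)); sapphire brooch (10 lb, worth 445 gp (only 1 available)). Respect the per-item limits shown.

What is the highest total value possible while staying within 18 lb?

1258

By value per lb: silk tapestry 72.60, copper ingots 68.33, ancient tome 65.33, ivory figurine 61.00 lead.
Best packing: ivory figurine + 2×silk tapestry + copper ingots — 18 lb, 1258 total.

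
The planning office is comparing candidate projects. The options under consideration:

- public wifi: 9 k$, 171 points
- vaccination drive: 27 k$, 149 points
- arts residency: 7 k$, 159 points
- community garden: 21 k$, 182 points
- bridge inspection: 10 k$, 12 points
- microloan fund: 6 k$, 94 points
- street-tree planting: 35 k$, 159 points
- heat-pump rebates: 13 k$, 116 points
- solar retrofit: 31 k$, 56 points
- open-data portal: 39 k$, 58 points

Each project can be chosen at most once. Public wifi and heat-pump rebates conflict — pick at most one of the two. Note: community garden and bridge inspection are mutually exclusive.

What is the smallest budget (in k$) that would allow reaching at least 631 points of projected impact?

Need the lightest bundle worth ≥ 631.
public wifi + vaccination drive + arts residency + community garden: 661 projected impact at 64 k$.
Below 64 k$ the best achievable stays under 631.

64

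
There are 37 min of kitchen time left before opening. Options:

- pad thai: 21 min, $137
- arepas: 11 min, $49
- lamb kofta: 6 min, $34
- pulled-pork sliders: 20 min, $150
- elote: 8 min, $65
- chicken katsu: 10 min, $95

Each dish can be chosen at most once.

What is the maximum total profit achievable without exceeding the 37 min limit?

279

By profit per min: chicken katsu 9.50, elote 8.12, pulled-pork sliders 7.50, pad thai 6.52 lead.
Filling by ratio: arepas + lamb kofta + elote + chicken katsu for 243, with 2 min left unused.
Replace arepas and elote with pulled-pork sliders: the trade gains 36 net, giving 279 at 36 min.
The spare 1 min is too small for any remaining dish, and no exchange beats 279.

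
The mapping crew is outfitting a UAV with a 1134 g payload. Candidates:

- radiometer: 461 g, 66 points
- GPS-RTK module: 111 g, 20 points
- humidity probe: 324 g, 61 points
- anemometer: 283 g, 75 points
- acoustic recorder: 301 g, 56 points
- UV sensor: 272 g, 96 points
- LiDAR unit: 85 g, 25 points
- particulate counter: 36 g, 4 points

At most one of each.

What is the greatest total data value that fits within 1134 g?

281

Best packing: GPS-RTK module + humidity probe + anemometer + UV sensor + LiDAR unit + particulate counter — 1111 g, 281 total.
That's the maximum — no swap from here does better than 281.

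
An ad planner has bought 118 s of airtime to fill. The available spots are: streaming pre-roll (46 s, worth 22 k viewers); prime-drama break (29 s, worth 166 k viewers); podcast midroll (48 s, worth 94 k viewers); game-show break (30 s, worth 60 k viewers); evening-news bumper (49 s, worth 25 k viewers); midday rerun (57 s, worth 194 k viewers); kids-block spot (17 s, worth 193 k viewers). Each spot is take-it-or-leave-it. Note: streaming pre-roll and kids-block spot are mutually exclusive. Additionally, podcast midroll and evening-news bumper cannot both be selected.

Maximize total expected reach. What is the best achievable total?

Ranking by ratio (expected reach/s): kids-block spot 11.35, prime-drama break 5.72, midday rerun 3.40.
Prime-drama break + midday rerun + kids-block spot uses 103 of the 118 s and totals 553.

553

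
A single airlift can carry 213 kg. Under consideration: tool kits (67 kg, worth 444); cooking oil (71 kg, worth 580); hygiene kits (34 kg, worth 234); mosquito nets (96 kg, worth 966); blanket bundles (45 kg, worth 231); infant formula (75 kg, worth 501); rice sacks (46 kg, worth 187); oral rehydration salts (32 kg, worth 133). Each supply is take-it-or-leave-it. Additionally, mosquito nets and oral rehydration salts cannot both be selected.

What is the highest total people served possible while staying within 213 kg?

1780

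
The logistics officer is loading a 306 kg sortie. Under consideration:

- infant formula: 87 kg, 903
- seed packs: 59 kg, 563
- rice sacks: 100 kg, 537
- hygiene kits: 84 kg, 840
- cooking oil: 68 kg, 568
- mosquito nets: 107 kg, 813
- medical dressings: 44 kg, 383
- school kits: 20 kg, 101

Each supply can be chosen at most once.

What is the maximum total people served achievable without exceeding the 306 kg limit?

Density check — infant formula 10.38, hygiene kits 10.00, seed packs 9.54 are the best per kg.
A density-first pass picks infant formula + seed packs + hygiene kits + medical dressings + school kits — 2790 at 294 kg.
Dropping medical dressings and school kits frees 64 kg; slotting in cooking oil (68 kg) lifts the total to 2874 at 298 kg.
The spare 8 kg is too small for any remaining supply, and no exchange beats 2874.

2874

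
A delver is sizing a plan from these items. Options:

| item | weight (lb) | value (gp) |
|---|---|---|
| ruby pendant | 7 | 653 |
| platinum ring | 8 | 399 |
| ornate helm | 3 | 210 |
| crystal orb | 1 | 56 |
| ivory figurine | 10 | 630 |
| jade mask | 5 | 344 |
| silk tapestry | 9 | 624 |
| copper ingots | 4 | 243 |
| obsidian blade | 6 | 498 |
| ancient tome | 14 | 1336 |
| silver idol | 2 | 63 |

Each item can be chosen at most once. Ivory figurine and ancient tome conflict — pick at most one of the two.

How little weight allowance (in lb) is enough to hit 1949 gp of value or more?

21

Minimise lb subject to total value ≥ 1949.
Taking ruby pendant + ancient tome gives 1989 (≥ 1949) for 21 lb.
No combination under 21 lb hits 1949.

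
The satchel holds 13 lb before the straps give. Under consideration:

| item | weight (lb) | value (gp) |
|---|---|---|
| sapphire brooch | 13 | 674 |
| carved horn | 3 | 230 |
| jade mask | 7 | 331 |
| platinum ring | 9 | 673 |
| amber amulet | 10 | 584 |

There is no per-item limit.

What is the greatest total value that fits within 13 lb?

920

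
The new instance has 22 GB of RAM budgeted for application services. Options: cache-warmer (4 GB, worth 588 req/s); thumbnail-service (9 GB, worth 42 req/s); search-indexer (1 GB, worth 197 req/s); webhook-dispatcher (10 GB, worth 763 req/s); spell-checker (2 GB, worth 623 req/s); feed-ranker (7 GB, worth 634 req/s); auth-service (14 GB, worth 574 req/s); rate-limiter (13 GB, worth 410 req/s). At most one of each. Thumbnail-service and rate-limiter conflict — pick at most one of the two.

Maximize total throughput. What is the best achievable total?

Taking the top-ratio services first gives cache-warmer + search-indexer + spell-checker + feed-ranker for 2042 (14 GB).
The 4 GB tied up in cache-warmer is better spent on webhook-dispatcher — total rises to 2217 (20 GB).
Nothing else feasible within 22 GB beats 2217.

2217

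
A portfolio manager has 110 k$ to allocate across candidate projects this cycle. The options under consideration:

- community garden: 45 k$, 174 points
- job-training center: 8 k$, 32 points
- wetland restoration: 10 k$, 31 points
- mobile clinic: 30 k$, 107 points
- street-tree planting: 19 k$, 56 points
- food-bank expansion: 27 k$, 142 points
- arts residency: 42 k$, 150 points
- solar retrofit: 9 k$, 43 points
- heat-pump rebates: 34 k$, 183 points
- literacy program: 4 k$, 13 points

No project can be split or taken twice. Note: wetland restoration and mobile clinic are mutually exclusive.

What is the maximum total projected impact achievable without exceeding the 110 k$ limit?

Taking the top-ratio projects first gives job-training center + mobile clinic + food-bank expansion + solar retrofit + heat-pump rebates for 507 (108 k$).
Reworking the packing: community garden + food-bank expansion + heat-pump rebates + literacy program uses 110 k$ and improves the total to 512.
The closest alternative, job-training center + mobile clinic + food-bank expansion + solar retrofit + heat-pump rebates, reaches only 507.

512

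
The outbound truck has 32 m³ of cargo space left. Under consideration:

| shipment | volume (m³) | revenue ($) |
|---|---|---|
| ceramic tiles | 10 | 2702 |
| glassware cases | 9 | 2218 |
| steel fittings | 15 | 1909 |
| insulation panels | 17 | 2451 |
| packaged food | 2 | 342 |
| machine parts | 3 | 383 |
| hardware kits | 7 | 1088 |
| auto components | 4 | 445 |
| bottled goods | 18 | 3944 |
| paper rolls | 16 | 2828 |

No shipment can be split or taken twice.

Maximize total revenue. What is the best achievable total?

Density check — ceramic tiles 270.20, glassware cases 246.44, bottled goods 219.11, paper rolls 176.75 are the best per m³.
Greedy by ratio would take ceramic tiles + glassware cases + packaged food + machine parts + hardware kits: 31 m³ used, total 6733.
But ceramic tiles + auto components + bottled goods fits in 32 m³ and reaches 7091.
The closest alternative, ceramic tiles + machine parts + bottled goods, reaches only 7029.

7091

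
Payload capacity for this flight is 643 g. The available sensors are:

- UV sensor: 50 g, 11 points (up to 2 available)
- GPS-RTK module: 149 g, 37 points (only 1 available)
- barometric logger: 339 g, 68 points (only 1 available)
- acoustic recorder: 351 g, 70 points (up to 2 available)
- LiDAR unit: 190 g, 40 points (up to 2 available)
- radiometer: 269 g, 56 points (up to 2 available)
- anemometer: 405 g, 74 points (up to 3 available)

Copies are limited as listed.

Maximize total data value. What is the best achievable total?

139

Density check — GPS-RTK module 0.25, UV sensor 0.22, LiDAR unit 0.21 are the best per g.
The ratio ordering already packs tightly: 2×UV sensor + GPS-RTK module + 2×LiDAR unit, 629 g, 139.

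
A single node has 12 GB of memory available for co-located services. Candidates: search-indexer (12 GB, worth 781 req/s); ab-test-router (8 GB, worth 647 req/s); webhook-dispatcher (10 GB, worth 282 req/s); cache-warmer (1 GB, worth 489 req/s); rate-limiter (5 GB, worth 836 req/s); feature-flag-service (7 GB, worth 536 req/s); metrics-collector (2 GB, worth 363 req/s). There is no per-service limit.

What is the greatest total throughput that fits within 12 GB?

5868

Taking 12×cache-warmer: 12 GB used, 5868 in throughput.
Every other selection either busts 12 GB or fails to beat 5868.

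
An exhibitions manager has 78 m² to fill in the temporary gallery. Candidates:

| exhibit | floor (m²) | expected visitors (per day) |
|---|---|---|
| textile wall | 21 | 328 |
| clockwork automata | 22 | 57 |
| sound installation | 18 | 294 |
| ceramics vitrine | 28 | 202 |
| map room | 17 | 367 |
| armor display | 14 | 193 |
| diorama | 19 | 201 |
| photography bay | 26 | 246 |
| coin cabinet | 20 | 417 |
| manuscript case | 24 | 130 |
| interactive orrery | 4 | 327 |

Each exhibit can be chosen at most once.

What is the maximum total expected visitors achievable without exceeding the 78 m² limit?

1632

Taking the top-ratio exhibits first gives sound installation + map room + armor display + coin cabinet + interactive orrery for 1598 (73 m²).
The 18 m² tied up in sound installation is better spent on textile wall — total rises to 1632 (76 m²).
No other feasible combination exceeds 1632.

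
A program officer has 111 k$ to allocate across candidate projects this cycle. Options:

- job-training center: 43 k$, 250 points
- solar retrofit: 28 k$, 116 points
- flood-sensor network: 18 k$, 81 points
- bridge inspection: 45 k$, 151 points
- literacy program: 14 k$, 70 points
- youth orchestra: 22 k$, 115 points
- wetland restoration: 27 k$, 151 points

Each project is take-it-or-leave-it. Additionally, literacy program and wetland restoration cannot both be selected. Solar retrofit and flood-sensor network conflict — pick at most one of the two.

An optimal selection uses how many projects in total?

4

The maximum projected impact within 111 k$ is 597.
job-training center + flood-sensor network + youth orchestra + wetland restoration hits 597 at 110 k$.
All optima have 4 projects.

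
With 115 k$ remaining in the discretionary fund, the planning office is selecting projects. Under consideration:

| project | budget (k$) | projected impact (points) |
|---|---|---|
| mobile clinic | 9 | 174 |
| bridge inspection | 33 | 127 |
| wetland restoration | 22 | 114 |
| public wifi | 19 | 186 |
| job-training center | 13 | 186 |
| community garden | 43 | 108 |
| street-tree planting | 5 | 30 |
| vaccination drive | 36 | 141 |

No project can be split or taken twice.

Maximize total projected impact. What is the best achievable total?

844

Greedy by ratio would take mobile clinic + wetland restoration + public wifi + job-training center + street-tree planting + vaccination drive: 104 k$ used, total 831.
Replace wetland restoration with bridge inspection: the trade gains 13 net, giving 844 at 115 k$.
No other feasible combination exceeds 844.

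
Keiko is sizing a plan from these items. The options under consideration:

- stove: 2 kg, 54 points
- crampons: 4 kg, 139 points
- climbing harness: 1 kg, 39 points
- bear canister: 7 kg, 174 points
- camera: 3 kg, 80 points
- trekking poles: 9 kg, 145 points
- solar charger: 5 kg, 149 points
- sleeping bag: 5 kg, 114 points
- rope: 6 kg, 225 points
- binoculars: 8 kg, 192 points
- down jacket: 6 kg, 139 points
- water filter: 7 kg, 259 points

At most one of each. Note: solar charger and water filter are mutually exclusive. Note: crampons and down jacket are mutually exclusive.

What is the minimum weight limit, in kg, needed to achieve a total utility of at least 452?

13

Need the lightest bundle worth ≥ 452.
Taking stove + crampons + climbing harness + rope gives 457 (≥ 452) for 13 kg.
Any bundle with less than 13 kg falls short of 452.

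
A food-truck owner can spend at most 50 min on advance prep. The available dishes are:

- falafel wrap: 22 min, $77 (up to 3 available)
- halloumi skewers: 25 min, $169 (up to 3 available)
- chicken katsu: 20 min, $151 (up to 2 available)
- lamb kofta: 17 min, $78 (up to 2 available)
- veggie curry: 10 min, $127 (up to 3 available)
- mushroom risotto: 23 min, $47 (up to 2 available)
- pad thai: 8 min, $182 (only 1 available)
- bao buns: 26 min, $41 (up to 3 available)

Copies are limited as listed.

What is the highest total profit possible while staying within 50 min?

587

Ranking by ratio (profit/min): pad thai 22.75, veggie curry 12.70, chicken katsu 7.55, halloumi skewers 6.76.
Taking the top-ratio dishes first gives 3×veggie curry + pad thai for 563 (38 min).
Dropping veggie curry frees 10 min; slotting in chicken katsu (20 min) lifts the total to 587 at 48 min.
Every other selection either busts 50 min or exceeds an availability limit or fails to beat 587.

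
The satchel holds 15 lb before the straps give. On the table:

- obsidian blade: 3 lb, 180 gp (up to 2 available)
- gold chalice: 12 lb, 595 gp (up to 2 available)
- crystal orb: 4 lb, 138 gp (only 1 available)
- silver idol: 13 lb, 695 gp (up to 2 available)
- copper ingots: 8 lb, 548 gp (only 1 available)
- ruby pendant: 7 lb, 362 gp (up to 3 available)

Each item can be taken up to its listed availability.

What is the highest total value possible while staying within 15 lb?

910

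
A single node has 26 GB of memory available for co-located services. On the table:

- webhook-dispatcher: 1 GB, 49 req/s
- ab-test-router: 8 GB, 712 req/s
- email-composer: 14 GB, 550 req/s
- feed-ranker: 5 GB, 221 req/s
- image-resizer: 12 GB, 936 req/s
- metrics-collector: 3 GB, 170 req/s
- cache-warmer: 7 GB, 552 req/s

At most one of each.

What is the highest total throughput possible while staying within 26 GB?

Filling by ratio: webhook-dispatcher + ab-test-router + feed-ranker + metrics-collector + cache-warmer for 1704, with 2 GB left unused.
The 10 GB tied up in metrics-collector and cache-warmer is better spent on image-resizer — total rises to 1918 (26 GB).
The closest alternative, ab-test-router + feed-ranker + image-resizer, reaches only 1869.

1918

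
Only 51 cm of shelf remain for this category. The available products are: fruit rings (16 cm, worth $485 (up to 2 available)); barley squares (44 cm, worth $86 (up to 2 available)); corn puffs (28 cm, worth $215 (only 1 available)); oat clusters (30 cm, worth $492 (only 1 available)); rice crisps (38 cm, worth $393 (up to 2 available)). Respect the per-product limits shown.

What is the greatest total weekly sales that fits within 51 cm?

977

The ratio heuristic lands on 2×fruit rings (970) but leaves 19 cm idle.
Replace fruit rings with oat clusters: the trade gains 7 net, giving 977 at 46 cm.
Every other selection either busts 51 cm or exceeds an availability limit or fails to beat 977.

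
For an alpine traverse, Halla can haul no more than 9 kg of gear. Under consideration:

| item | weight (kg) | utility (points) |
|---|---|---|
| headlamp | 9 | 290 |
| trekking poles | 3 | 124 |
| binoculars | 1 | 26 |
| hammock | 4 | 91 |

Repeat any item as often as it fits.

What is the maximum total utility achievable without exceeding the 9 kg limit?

3×trekking poles uses 9 of the 9 kg and totals 372.

372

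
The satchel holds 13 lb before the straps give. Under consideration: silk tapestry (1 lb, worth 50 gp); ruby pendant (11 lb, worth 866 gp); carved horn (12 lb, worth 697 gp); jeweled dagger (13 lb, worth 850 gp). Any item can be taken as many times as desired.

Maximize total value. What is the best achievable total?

2×silk tapestry + ruby pendant uses 13 of the 13 lb and totals 966.
That's the maximum — no swap from here does better than 966.

966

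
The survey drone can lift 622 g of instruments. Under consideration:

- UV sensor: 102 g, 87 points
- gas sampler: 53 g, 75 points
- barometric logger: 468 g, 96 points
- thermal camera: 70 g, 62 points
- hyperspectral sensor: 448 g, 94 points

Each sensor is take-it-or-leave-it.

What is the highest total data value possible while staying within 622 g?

Greedy by ratio would take UV sensor + gas sampler + thermal camera: 225 g used, total 224.
Replace thermal camera with hyperspectral sensor: the trade gains 32 net, giving 256 at 603 g.
Runner-up UV sensor + thermal camera + hyperspectral sensor tops out at 243.

256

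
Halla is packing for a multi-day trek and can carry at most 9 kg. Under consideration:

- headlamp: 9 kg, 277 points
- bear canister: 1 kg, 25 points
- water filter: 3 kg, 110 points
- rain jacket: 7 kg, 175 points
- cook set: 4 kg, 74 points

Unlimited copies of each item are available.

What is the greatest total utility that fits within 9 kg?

Best packing: 3×water filter — 9 kg, 330 total.

330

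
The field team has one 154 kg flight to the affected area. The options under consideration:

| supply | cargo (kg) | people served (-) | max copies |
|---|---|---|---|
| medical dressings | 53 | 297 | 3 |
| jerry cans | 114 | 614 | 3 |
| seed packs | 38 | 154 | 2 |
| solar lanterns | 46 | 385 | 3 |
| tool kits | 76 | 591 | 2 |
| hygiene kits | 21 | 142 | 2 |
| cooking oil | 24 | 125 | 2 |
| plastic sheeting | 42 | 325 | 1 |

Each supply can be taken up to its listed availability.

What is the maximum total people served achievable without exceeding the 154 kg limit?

Taking the top-ratio supplies first gives 3×solar lanterns for 1155 (138 kg).
Dropping 3×solar lanterns frees 138 kg; slotting in 2×tool kits (152 kg) lifts the total to 1182 at 152 kg.

1182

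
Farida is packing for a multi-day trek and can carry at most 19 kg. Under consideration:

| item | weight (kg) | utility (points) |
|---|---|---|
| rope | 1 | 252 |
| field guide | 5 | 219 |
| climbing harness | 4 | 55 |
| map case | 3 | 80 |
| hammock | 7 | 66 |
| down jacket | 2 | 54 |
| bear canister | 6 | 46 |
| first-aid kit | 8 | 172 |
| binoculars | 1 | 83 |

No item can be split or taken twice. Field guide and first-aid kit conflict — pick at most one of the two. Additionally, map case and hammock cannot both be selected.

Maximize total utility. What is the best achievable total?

743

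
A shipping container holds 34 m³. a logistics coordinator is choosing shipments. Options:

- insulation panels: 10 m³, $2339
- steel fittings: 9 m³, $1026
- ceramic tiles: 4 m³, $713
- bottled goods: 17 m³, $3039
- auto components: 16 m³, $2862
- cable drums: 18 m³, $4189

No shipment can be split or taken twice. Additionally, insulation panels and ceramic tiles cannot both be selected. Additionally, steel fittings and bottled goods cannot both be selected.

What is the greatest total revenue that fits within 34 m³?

Density check — insulation panels 233.90, cable drums 232.72, auto components 178.88 are the best per m³.
Auto components + cable drums uses 34 of the 34 m³ and totals 7051.
No other feasible combination exceeds 7051.

7051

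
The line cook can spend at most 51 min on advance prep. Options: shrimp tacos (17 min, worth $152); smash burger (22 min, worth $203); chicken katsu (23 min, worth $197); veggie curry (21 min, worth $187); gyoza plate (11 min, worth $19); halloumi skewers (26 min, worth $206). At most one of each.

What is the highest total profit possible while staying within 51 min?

409

Taking the top-ratio dishes first gives shrimp tacos + smash burger + gyoza plate for 374 (50 min).
Dropping shrimp tacos and gyoza plate frees 28 min; slotting in halloumi skewers (26 min) lifts the total to 409 at 48 min.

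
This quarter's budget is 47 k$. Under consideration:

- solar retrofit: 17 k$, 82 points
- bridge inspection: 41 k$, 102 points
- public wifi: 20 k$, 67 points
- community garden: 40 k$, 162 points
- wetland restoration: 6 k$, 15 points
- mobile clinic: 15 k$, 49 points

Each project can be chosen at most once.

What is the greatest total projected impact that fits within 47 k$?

177

Filling by ratio: solar retrofit + public wifi + wetland restoration for 164, with 4 k$ left unused.
The 37 k$ tied up in solar retrofit and public wifi is better spent on community garden — total rises to 177 (46 k$).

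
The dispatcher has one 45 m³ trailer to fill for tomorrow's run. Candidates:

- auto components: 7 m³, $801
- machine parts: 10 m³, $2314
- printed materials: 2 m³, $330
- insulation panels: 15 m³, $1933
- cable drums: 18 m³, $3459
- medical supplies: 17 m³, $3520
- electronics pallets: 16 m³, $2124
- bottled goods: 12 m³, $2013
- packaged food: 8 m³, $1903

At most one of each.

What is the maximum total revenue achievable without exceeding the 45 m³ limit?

9293

Greedy by ratio would take auto components + machine parts + printed materials + medical supplies + packaged food: 44 m³ used, total 8868.
The 17 m³ tied up in auto components and printed materials and packaged food is better spent on cable drums — total rises to 9293 (45 m³).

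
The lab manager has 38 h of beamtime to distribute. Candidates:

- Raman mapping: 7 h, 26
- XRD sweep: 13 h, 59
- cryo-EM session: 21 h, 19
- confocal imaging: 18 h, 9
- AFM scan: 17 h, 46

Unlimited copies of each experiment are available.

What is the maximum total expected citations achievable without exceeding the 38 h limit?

Best packing: Raman mapping + 2×XRD sweep — 33 h, 144 total.

144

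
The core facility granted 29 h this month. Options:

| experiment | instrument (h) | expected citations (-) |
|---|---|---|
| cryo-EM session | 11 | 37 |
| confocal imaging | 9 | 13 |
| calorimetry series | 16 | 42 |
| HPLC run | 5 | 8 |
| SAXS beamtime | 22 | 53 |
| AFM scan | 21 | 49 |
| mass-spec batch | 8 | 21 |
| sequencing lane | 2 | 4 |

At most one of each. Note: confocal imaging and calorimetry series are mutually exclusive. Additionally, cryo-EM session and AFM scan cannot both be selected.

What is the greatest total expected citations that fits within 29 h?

Best packing: cryo-EM session + calorimetry series + sequencing lane — 29 h, 83 total.
Runner-up cryo-EM session + calorimetry series tops out at 79.

83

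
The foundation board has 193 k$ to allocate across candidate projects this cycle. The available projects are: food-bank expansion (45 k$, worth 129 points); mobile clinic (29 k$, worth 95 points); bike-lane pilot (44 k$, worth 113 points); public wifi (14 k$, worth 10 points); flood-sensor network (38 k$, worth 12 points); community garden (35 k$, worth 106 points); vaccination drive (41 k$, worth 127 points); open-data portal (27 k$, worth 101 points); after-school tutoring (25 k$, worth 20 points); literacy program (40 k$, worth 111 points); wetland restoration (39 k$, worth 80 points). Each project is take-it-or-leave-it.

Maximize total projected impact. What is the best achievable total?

576

Density check — open-data portal 3.74, mobile clinic 3.28, vaccination drive 3.10 are the best per k$.
Filling by ratio: food-bank expansion + mobile clinic + public wifi + community garden + vaccination drive + open-data portal for 568, with 2 k$ left unused.
Replace mobile clinic and public wifi with bike-lane pilot: the trade gains 8 net, giving 576 at 192 k$.
Runner-up food-bank expansion + community garden + vaccination drive + open-data portal + literacy program tops out at 574.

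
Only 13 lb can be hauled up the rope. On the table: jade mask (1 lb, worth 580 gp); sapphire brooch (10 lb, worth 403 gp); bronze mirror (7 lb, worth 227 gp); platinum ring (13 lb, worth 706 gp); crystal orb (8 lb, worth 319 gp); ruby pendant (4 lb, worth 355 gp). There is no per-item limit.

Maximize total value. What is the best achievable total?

7540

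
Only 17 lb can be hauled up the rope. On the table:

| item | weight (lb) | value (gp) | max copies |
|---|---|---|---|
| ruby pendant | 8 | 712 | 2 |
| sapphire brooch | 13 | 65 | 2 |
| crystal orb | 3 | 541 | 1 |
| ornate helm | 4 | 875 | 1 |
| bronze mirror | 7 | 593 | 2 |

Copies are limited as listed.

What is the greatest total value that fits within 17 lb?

2128

Best packing: ruby pendant + crystal orb + ornate helm — 15 lb, 2128 total.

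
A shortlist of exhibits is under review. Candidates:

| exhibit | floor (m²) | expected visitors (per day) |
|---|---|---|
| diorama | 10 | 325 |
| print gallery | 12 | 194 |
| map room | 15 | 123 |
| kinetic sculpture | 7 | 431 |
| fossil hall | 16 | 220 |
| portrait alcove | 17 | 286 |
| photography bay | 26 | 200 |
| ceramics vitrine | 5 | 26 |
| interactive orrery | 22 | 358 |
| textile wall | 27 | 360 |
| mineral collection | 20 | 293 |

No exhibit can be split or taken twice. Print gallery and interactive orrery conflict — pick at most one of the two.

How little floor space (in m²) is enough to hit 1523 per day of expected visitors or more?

66

Look for the lowest-floor combination reaching 1523.
diorama + print gallery + kinetic sculpture + portrait alcove + mineral collection reaches 1529 using 66 m².
No combination under 66 m² hits 1523.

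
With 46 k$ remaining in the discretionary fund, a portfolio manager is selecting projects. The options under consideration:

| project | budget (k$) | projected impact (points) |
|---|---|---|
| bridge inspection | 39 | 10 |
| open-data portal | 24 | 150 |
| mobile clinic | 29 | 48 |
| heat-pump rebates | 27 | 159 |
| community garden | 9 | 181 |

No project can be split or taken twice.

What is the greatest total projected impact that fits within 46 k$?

Taking the top-ratio projects first gives open-data portal + community garden for 331 (33 k$).
Replace open-data portal with heat-pump rebates: the trade gains 9 net, giving 340 at 36 k$.
Next best is open-data portal + community garden at 331 (33 k$) — short by 9.

340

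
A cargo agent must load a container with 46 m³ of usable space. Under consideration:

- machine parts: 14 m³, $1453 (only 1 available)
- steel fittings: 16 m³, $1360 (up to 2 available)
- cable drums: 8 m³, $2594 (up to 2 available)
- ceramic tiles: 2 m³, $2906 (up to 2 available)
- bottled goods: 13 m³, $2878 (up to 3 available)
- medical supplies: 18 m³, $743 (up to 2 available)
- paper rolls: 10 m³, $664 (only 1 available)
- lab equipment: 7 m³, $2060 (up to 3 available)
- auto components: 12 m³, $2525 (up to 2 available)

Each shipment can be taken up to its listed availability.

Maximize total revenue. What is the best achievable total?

17645

A density-first pass picks 2×cable drums + 2×ceramic tiles + 3×lab equipment — 17180 at 41 m³.
Dropping lab equipment frees 7 m³; slotting in auto components (12 m³) lifts the total to 17645 at 46 m³.
Every other selection either busts 46 m³ or exceeds an availability limit or fails to beat 17645.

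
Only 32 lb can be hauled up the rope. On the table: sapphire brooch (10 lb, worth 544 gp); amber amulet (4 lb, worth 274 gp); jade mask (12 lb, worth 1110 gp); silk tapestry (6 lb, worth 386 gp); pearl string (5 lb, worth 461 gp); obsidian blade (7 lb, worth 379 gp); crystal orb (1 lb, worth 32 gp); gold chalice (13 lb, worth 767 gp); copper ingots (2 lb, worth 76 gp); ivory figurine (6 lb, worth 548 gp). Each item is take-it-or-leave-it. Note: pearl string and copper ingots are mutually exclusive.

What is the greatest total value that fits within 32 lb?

2537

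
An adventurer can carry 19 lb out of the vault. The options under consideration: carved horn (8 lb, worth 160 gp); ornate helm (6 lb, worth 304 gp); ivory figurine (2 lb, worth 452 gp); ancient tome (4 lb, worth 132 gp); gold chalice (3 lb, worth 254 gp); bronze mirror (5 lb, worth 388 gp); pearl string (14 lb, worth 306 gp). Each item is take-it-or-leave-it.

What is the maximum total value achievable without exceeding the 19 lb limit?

1398

Ornate helm + ivory figurine + gold chalice + bronze mirror uses 16 of the 19 lb and totals 1398.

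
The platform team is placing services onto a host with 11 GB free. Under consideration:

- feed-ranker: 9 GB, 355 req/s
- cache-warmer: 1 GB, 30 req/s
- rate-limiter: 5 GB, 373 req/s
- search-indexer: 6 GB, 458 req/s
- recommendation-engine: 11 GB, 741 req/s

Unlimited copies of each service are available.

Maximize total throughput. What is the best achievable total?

831

Taking rate-limiter + search-indexer: 11 GB used, 831 in throughput.
Nothing else within 11 GB beats 831.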